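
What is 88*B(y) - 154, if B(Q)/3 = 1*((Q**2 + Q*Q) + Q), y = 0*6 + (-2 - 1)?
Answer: 3806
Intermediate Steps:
y = -3 (y = 0 - 3 = -3)
B(Q) = 3*Q + 6*Q**2 (B(Q) = 3*(1*((Q**2 + Q*Q) + Q)) = 3*(1*((Q**2 + Q**2) + Q)) = 3*(1*(2*Q**2 + Q)) = 3*(1*(Q + 2*Q**2)) = 3*(Q + 2*Q**2) = 3*Q + 6*Q**2)
88*B(y) - 154 = 88*(3*(-3)*(1 + 2*(-3))) - 154 = 88*(3*(-3)*(1 - 6)) - 154 = 88*(3*(-3)*(-5)) - 154 = 88*45 - 154 = 3960 - 154 = 3806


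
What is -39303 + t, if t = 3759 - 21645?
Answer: -57189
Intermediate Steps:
t = -17886
-39303 + t = -39303 - 17886 = -57189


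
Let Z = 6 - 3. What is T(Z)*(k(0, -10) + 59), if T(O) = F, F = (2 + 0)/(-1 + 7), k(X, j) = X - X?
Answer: 59/3 ≈ 19.667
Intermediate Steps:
k(X, j) = 0
F = ⅓ (F = 2/6 = 2*(⅙) = ⅓ ≈ 0.33333)
Z = 3
T(O) = ⅓
T(Z)*(k(0, -10) + 59) = (0 + 59)/3 = (⅓)*59 = 59/3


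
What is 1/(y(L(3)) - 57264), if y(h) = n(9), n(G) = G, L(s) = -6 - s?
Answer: -1/57255 ≈ -1.7466e-5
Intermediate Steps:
y(h) = 9
1/(y(L(3)) - 57264) = 1/(9 - 57264) = 1/(-57255) = -1/57255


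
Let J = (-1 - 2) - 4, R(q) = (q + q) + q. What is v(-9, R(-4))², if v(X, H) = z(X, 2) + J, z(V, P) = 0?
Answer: 49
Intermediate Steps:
R(q) = 3*q (R(q) = 2*q + q = 3*q)
J = -7 (J = -3 - 4 = -7)
v(X, H) = -7 (v(X, H) = 0 - 7 = -7)
v(-9, R(-4))² = (-7)² = 49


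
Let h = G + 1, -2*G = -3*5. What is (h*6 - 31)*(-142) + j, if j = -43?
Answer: -2883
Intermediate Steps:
G = 15/2 (G = -(-3)*5/2 = -½*(-15) = 15/2 ≈ 7.5000)
h = 17/2 (h = 15/2 + 1 = 17/2 ≈ 8.5000)
(h*6 - 31)*(-142) + j = ((17/2)*6 - 31)*(-142) - 43 = (51 - 31)*(-142) - 43 = 20*(-142) - 43 = -2840 - 43 = -2883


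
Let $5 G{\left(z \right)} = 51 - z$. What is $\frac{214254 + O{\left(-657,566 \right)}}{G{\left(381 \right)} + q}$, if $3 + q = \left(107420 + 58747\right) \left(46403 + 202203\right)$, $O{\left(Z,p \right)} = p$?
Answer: $\frac{214820}{41310113133} \approx 5.2002 \cdot 10^{-6}$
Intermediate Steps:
$G{\left(z \right)} = \frac{51}{5} - \frac{z}{5}$ ($G{\left(z \right)} = \frac{51 - z}{5} = \frac{51}{5} - \frac{z}{5}$)
$q = 41310113199$ ($q = -3 + \left(107420 + 58747\right) \left(46403 + 202203\right) = -3 + 166167 \cdot 248606 = -3 + 41310113202 = 41310113199$)
$\frac{214254 + O{\left(-657,566 \right)}}{G{\left(381 \right)} + q} = \frac{214254 + 566}{\left(\frac{51}{5} - \frac{381}{5}\right) + 41310113199} = \frac{214820}{\left(\frac{51}{5} - \frac{381}{5}\right) + 41310113199} = \frac{214820}{-66 + 41310113199} = \frac{214820}{41310113133}$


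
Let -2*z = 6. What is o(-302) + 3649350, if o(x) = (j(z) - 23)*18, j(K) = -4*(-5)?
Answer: 3649296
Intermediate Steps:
z = -3 (z = -½*6 = -3)
j(K) = 20
o(x) = -54 (o(x) = (20 - 23)*18 = -3*18 = -54)
o(-302) + 3649350 = -54 + 3649350 = 3649296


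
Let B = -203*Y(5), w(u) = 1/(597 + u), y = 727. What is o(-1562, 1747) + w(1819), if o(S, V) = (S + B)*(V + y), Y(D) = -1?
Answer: -8122993055/2416 ≈ -3.3622e+6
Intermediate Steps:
B = 203 (B = -203*(-1) = 203)
o(S, V) = (203 + S)*(727 + V) (o(S, V) = (S + 203)*(V + 727) = (203 + S)*(727 + V))
o(-1562, 1747) + w(1819) = (147581 + 203*1747 + 727*(-1562) - 1562*1747) + 1/(597 + 1819) = (147581 + 354641 - 1135574 - 2728814) + 1/2416 = -3362166 + 1/2416 = -8122993055/2416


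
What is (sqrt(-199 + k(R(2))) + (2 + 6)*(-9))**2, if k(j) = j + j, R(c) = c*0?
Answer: (-72 + I*sqrt(199))**2 ≈ 4985.0 - 2031.4*I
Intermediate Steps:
R(c) = 0
k(j) = 2*j
(sqrt(-199 + k(R(2))) + (2 + 6)*(-9))**2 = (sqrt(-199 + 2*0) + (2 + 6)*(-9))**2 = (sqrt(-199 + 0) + 8*(-9))**2 = (sqrt(-199) - 72)**2 = (I*sqrt(199) - 72)**2 = (-72 + I*sqrt(199))**2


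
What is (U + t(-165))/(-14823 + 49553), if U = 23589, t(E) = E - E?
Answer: 23589/34730 ≈ 0.67921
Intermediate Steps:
t(E) = 0
(U + t(-165))/(-14823 + 49553) = (23589 + 0)/(-14823 + 49553) = 23589/34730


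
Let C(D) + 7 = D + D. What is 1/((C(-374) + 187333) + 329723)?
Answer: 1/516301 ≈ 1.9369e-6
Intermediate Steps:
C(D) = -7 + 2*D (C(D) = -7 + (D + D) = -7 + 2*D)
1/((C(-374) + 187333) + 329723) = 1/(((-7 + 2*(-374)) + 187333) + 329723) = 1/(((-7 - 748) + 187333) + 329723) = 1/((-755 + 187333) + 329723) = 1/(186578 + 329723) = 1/516301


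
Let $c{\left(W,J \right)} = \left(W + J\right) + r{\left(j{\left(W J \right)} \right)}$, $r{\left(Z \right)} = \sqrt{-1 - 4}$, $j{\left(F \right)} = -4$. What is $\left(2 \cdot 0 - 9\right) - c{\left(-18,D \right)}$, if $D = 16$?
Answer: $-7 - i \sqrt{5} \approx -7.0 - 2.2361 i$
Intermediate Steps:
$r{\left(Z \right)} = i \sqrt{5}$ ($r{\left(Z \right)} = \sqrt{-5} = i \sqrt{5}$)
$c{\left(W,J \right)} = J + W + i \sqrt{5}$ ($c{\left(W,J \right)} = \left(W + J\right) + i \sqrt{5} = \left(J + W\right) + i \sqrt{5} = J + W + i \sqrt{5}$)
$\left(2 \cdot 0 - 9\right) - c{\left(-18,D \right)} = \left(2 \cdot 0 - 9\right) - \left(16 - 18 + i \sqrt{5}\right) = \left(0 - 9\right) - \left(-2 + i \sqrt{5}\right) = -9 + \left(2 - i \sqrt{5}\right) = -7 - i \sqrt{5}$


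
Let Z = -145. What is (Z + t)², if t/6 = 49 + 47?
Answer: 185761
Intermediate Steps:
t = 576 (t = 6*(49 + 47) = 6*96 = 576)
(Z + t)² = (-145 + 576)² = 431² = 185761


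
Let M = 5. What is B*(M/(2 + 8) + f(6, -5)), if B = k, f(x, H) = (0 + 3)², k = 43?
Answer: 817/2 ≈ 408.50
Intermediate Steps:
f(x, H) = 9 (f(x, H) = 3² = 9)
B = 43
B*(M/(2 + 8) + f(6, -5)) = 43*(5/(2 + 8) + 9) = 43*(5/10 + 9) = 43*(5*(⅒) + 9) = 43*(½ + 9) = 43*(19/2) = 817/2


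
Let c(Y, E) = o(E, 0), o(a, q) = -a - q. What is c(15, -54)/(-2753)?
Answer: -54/2753 ≈ -0.019615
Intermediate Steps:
c(Y, E) = -E (c(Y, E) = -E - 1*0 = -E + 0 = -E)
c(15, -54)/(-2753) = -1*(-54)/(-2753) = 54*(-1/2753) = -54/2753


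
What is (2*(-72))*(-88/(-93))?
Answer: -4224/31 ≈ -136.26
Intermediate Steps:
(2*(-72))*(-88/(-93)) = -(-12672)*(-1)/93 = -144*88/93 = -4224/31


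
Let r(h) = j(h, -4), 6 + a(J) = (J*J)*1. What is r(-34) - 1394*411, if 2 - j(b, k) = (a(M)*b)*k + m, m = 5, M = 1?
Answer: -572257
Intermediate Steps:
a(J) = -6 + J² (a(J) = -6 + (J*J)*1 = -6 + J²*1 = -6 + J²)
j(b, k) = -3 + 5*b*k (j(b, k) = 2 - (((-6 + 1²)*b)*k + 5) = 2 - (((-6 + 1)*b)*k + 5) = 2 - ((-5*b)*k + 5) = 2 - (-5*b*k + 5) = 2 - (5 - 5*b*k) = 2 + (-5 + 5*b*k) = -3 + 5*b*k)
r(h) = -3 - 20*h (r(h) = -3 + 5*h*(-4) = -3 - 20*h)
r(-34) - 1394*411 = (-3 - 20*(-34)) - 1394*411 = (-3 + 680) - 572934 = 677 - 572934 = -572257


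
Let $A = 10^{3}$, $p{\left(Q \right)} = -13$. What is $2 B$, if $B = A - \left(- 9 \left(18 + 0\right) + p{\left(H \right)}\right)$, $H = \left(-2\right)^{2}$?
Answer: $2350$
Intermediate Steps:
$H = 4$
$A = 1000$
$B = 1175$ ($B = 1000 - \left(-13 - 9 \left(18 + 0\right)\right) = 1000 + \left(9 \cdot 18 + 13\right) = 1000 + \left(162 + 13\right) = 1000 + 175 = 1175$)
$2 B = 2 \cdot 1175 = 2350$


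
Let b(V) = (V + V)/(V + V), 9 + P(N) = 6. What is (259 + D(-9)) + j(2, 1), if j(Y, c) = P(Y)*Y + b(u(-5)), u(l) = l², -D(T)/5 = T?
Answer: 299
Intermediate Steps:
P(N) = -3 (P(N) = -9 + 6 = -3)
D(T) = -5*T
b(V) = 1 (b(V) = (2*V)/((2*V)) = (2*V)*(1/(2*V)) = 1)
j(Y, c) = 1 - 3*Y (j(Y, c) = -3*Y + 1 = 1 - 3*Y)
(259 + D(-9)) + j(2, 1) = (259 - 5*(-9)) + (1 - 3*2) = (259 + 45) + (1 - 6) = 304 - 5 = 299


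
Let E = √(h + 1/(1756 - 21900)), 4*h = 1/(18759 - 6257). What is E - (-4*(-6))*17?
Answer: -408 + I*√29378743597/31480036 ≈ -408.0 + 0.0054448*I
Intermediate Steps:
h = 1/50008 (h = 1/(4*(18759 - 6257)) = (¼)/12502 = (¼)*(1/12502) = 1/50008 ≈ 1.9997e-5)
E = I*√29378743597/31480036 (E = √(1/50008 + 1/(1756 - 21900)) = √(1/50008 + 1/(-20144)) = √(1/50008 - 1/20144) = √(-3733/125920144) = I*√29378743597/31480036 ≈ 0.0054448*I)
E - (-4*(-6))*17 = I*√29378743597/31480036 - (-4*(-6))*17 = I*√29378743597/31480036 - 24*17 = I*√29378743597/31480036 - 1*408 = I*√29378743597/31480036 - 408 = -408 + I*√29378743597/31480036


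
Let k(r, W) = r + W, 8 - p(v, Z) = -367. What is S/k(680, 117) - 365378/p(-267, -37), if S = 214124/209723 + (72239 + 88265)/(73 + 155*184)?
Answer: -582078470605984358/597412245247875 ≈ -974.33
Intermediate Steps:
p(v, Z) = 375 (p(v, Z) = 8 - 1*(-367) = 8 + 367 = 375)
k(r, W) = W + r
S = 39783827924/5996609739 (S = 214124*(1/209723) + 160504/(73 + 28520) = 214124/209723 + 160504/28593 = 39783827924/5996609739 ≈ 6.6344)
S/k(680, 117) - 365378/p(-267, -37) = 39783827924/(5996609739*(117 + 680)) - 365378/375 = (39783827924/5996609739)/797 - 365378*1/375 = (39783827924/5996609739)*(1/797) - 365378/375 = 39783827924/4779297961983 - 365378/375 = -582078470605984358/597412245247875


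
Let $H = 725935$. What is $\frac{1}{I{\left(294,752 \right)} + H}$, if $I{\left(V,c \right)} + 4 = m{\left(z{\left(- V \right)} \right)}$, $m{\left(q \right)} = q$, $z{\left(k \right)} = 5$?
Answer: $\frac{1}{725936} \approx 1.3775 \cdot 10^{-6}$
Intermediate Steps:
$I{\left(V,c \right)} = 1$ ($I{\left(V,c \right)} = -4 + 5 = 1$)
$\frac{1}{I{\left(294,752 \right)} + H} = \frac{1}{1 + 725935} = \frac{1}{725936}$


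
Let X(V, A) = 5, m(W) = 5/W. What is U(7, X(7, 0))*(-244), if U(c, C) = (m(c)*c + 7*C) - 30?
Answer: -2440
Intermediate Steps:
U(c, C) = -25 + 7*C (U(c, C) = ((5/c)*c + 7*C) - 30 = (5 + 7*C) - 30 = -25 + 7*C)
U(7, X(7, 0))*(-244) = (-25 + 7*5)*(-244) = (-25 + 35)*(-244) = 10*(-244) = -2440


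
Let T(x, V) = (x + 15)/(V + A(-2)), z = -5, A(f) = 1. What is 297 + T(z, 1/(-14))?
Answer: 4001/13 ≈ 307.77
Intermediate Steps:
T(x, V) = (15 + x)/(1 + V) (T(x, V) = (x + 15)/(V + 1) = (15 + x)/(1 + V))
297 + T(z, 1/(-14)) = 297 + (15 - 5)/(1 + 1/(-14)) = 297 + 10/(1 - 1/14) = 297 + 10/(13/14) = 297 + (14/13)*10 = 297 + 140/13 = 4001/13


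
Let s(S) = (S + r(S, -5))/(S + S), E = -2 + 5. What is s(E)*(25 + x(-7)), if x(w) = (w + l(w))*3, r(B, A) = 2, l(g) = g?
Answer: -85/6 ≈ -14.167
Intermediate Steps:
E = 3
x(w) = 6*w (x(w) = (w + w)*3 = (2*w)*3 = 6*w)
s(S) = (2 + S)/(2*S) (s(S) = (S + 2)/(S + S) = (2 + S)/((2*S)) = (2 + S)*(1/(2*S)) = (2 + S)/(2*S))
s(E)*(25 + x(-7)) = ((1/2)*(2 + 3)/3)*(25 + 6*(-7)) = ((1/2)*(1/3)*5)*(25 - 42) = (5/6)*(-17) = -85/6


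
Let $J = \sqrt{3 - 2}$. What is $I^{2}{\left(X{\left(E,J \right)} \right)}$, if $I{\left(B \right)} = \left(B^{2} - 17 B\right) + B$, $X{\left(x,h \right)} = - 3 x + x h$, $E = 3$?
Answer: $17424$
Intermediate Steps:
$J = 1$ ($J = \sqrt{1} = 1$)
$X{\left(x,h \right)} = - 3 x + h x$
$I{\left(B \right)} = B^{2} - 16 B$
$I^{2}{\left(X{\left(E,J \right)} \right)} = \left(3 \left(-3 + 1\right) \left(-16 + 3 \left(-3 + 1\right)\right)\right)^{2} = \left(3 \left(-2\right) \left(-16 + 3 \left(-2\right)\right)\right)^{2} = \left(- 6 \left(-16 - 6\right)\right)^{2} = \left(\left(-6\right) \left(-22\right)\right)^{2} = 132^{2} = 17424$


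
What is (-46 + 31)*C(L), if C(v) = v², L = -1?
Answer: -15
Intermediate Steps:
(-46 + 31)*C(L) = (-46 + 31)*(-1)² = -15*1 = -15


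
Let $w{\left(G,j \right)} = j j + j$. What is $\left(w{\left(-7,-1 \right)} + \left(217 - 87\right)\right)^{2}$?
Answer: $16900$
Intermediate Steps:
$w{\left(G,j \right)} = j + j^{2}$ ($w{\left(G,j \right)} = j^{2} + j = j + j^{2}$)
$\left(w{\left(-7,-1 \right)} + \left(217 - 87\right)\right)^{2} = \left(- (1 - 1) + \left(217 - 87\right)\right)^{2} = \left(\left(-1\right) 0 + \left(217 - 87\right)\right)^{2} = \left(0 + 130\right)^{2} = 130^{2} = 16900$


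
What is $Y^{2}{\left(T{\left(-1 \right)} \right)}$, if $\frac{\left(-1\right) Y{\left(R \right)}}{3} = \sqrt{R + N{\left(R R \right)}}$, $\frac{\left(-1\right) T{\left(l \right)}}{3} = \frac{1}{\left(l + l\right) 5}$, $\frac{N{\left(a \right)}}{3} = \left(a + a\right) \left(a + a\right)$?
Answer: $\frac{8937}{2500} \approx 3.5748$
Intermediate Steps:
$N{\left(a \right)} = 12 a^{2}$ ($N{\left(a \right)} = 3 \left(a + a\right) \left(a + a\right) = 3 \cdot 2 a 2 a = 3 \cdot 4 a^{2} = 12 a^{2}$)
$T{\left(l \right)} = - \frac{3}{10 l}$ ($T{\left(l \right)} = - 3 \frac{1}{\left(l + l\right) 5} = - 3 \frac{1}{2 l} \frac{1}{5} = - 3 \frac{1}{10 l} = - \frac{3}{10 l}$)
$Y{\left(R \right)} = - 3 \sqrt{R + 12 R^{4}}$ ($Y{\left(R \right)} = - 3 \sqrt{R + 12 \left(R R\right)^{2}} = - 3 \sqrt{R + 12 \left(R^{2}\right)^{2}} = - 3 \sqrt{R + 12 R^{4}}$)
$Y^{2}{\left(T{\left(-1 \right)} \right)} = \left(- 3 \sqrt{- \frac{3}{10 \left(-1\right)} + 12 \left(- \frac{3}{10 \left(-1\right)}\right)^{4}}\right)^{2} = \left(- 3 \sqrt{\left(- \frac{3}{10}\right) \left(-1\right) + 12 \left(\left(- \frac{3}{10}\right) \left(-1\right)\right)^{4}}\right)^{2} = \left(- 3 \sqrt{\frac{3}{10} + 12 \left(\frac{3}{10}\right)^{4}}\right)^{2} = \left(- 3 \sqrt{\frac{3}{10} + 12 \cdot \frac{81}{10000}}\right)^{2} = \left(- 3 \sqrt{\frac{3}{10} + \frac{243}{2500}}\right)^{2} = \left(- 3 \sqrt{\frac{993}{2500}}\right)^{2} = \left(- 3 \frac{\sqrt{993}}{50}\right)^{2} = \left(- \frac{3 \sqrt{993}}{50}\right)^{2} = \frac{8937}{2500}$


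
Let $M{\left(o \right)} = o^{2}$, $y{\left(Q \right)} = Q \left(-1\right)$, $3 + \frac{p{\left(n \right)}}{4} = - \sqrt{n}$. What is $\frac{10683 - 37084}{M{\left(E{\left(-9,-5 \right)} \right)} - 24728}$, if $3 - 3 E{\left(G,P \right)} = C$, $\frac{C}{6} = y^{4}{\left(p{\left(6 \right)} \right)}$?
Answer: $\frac{2691379838543753}{4609766312996591} - \frac{1098751461765120 \sqrt{6}}{4609766312996591} \approx -1.2949 \cdot 10^{-7}$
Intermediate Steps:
$p{\left(n \right)} = -12 - 4 \sqrt{n}$ ($p{\left(n \right)} = -12 + 4 \left(- \sqrt{n}\right) = -12 - 4 \sqrt{n}$)
$y{\left(Q \right)} = - Q$
$C = 6 \left(12 + 4 \sqrt{6}\right)^{4}$ ($C = 6 \left(- (-12 - 4 \sqrt{6})\right)^{4} = 6 \left(12 + 4 \sqrt{6}\right)^{4} \approx 1.3546 \cdot 10^{6}$)
$E{\left(G,P \right)} = -225791 - 92160 \sqrt{6}$ ($E{\left(G,P \right)} = 1 - \frac{677376 + 276480 \sqrt{6}}{3} = 1 - \left(225792 + 92160 \sqrt{6}\right) = -225791 - 92160 \sqrt{6}$)
$\frac{10683 - 37084}{M{\left(E{\left(-9,-5 \right)} \right)} - 24728} = \frac{10683 - 37084}{\left(-225791 - 92160 \sqrt{6}\right)^{2} - 24728} = - \frac{26401}{-24728 + \left(-225791 - 92160 \sqrt{6}\right)^{2}}$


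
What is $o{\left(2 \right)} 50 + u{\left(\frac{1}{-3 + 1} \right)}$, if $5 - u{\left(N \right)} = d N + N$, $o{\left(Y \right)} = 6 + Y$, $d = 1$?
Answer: $406$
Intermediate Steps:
$u{\left(N \right)} = 5 - 2 N$ ($u{\left(N \right)} = 5 - \left(1 N + N\right) = 5 - \left(N + N\right) = 5 - 2 N$)
$o{\left(2 \right)} 50 + u{\left(\frac{1}{-3 + 1} \right)} = \left(6 + 2\right) 50 + \left(5 - \frac{2}{-3 + 1}\right) = 8 \cdot 50 + \left(5 - \frac{2}{-2}\right) = 400 + \left(5 - -1\right) = 400 + \left(5 + 1\right) = 400 + 6 = 406$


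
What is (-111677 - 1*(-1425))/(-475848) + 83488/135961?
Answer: 13679392499/16174192482 ≈ 0.84575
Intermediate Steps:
(-111677 - 1*(-1425))/(-475848) + 83488/135961 = (-111677 + 1425)*(-1/475848) + 83488*(1/135961) = -110252*(-1/475848) + 83488/135961 = 27563/118962 + 83488/135961 = 13679392499/16174192482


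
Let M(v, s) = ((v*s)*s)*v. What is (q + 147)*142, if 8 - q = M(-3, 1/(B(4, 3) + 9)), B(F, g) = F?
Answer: 3718412/169 ≈ 22002.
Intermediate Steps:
M(v, s) = s²*v² (M(v, s) = ((s*v)*s)*v = (v*s²)*v = s²*v²)
q = 1343/169 (q = 8 - (1/(4 + 9))²*(-3)² = 8 - (1/13)²*9 = 8 - 9/169 = 1343/169 ≈ 7.9467)
(q + 147)*142 = (1343/169 + 147)*142 = (26186/169)*142 = 3718412/169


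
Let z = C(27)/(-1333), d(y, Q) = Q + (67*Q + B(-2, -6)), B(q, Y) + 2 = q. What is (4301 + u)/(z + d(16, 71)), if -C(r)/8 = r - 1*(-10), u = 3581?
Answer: 5253353/3215344 ≈ 1.6338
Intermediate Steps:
B(q, Y) = -2 + q
d(y, Q) = -4 + 68*Q (d(y, Q) = Q + (67*Q + (-2 - 2)) = Q + (67*Q - 4) = Q + (-4 + 67*Q) = -4 + 68*Q)
C(r) = -80 - 8*r (C(r) = -8*(r - 1*(-10)) = -8*(r + 10) = -8*(10 + r) = -80 - 8*r)
z = 296/1333 (z = (-80 - 8*27)/(-1333) = (-80 - 216)*(-1/1333) = -296*(-1/1333) = 296/1333 ≈ 0.22206)
(4301 + u)/(z + d(16, 71)) = (4301 + 3581)/(296/1333 + (-4 + 68*71)) = 7882/(296/1333 + (-4 + 4828)) = 7882/(296/1333 + 4824) = 7882/(6430688/1333) = 7882*(1333/6430688) = 5253353/3215344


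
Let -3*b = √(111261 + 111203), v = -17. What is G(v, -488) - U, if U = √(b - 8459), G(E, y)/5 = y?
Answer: -2440 - I*√(76131 + 48*√869)/3 ≈ -2440.0 - 92.824*I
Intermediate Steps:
b = -16*√869/3 (b = -√(111261 + 111203)/3 = -16*√869/3 ≈ -157.22)
G(E, y) = 5*y
U = √(-8459 - 16*√869/3) (U = √(-16*√869/3 - 8459) = √(-8459 - 16*√869/3) ≈ 92.824*I)
G(v, -488) - U = 5*(-488) - √(-76131 - 48*√869)/3 = -2440 - √(-76131 - 48*√869)/3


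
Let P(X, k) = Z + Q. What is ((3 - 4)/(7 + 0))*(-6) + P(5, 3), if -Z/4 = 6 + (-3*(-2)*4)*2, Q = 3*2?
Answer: -1464/7 ≈ -209.14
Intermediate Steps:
Q = 6
Z = -216 (Z = -4*(6 + (-3*(-2)*4)*2) = -4*(6 + (6*4)*2) = -4*(6 + 24*2) = -4*(6 + 48) = -4*54 = -216)
P(X, k) = -210 (P(X, k) = -216 + 6 = -210)
((3 - 4)/(7 + 0))*(-6) + P(5, 3) = ((3 - 4)/(7 + 0))*(-6) - 210 = -1/7*(-6) - 210 = -1*⅐*(-6) - 210 = -⅐*(-6) - 210 = 6/7 - 210 = -1464/7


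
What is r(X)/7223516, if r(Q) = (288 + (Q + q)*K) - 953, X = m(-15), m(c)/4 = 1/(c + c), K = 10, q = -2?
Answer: -2059/21670548 ≈ -9.5014e-5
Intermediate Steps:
m(c) = 2/c (m(c) = 4/(c + c) = 4/((2*c)) = 4*(1/(2*c)) = 2/c)
X = -2/15 (X = 2/(-15) = 2*(-1/15) = -2/15 ≈ -0.13333)
r(Q) = -685 + 10*Q (r(Q) = (288 + (Q - 2)*10) - 953 = (288 + (-2 + Q)*10) - 953 = (288 + (-20 + 10*Q)) - 953 = (268 + 10*Q) - 953 = -685 + 10*Q)
r(X)/7223516 = (-685 + 10*(-2/15))/7223516 = (-685 - 4/3)*(1/7223516) = -2059/3*1/7223516 = -2059/21670548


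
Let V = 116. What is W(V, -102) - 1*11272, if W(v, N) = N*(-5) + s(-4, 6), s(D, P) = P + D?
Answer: -10760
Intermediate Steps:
s(D, P) = D + P
W(v, N) = 2 - 5*N (W(v, N) = N*(-5) + (-4 + 6) = -5*N + 2 = 2 - 5*N)
W(V, -102) - 1*11272 = (2 - 5*(-102)) - 1*11272 = (2 + 510) - 11272 = 512 - 11272 = -10760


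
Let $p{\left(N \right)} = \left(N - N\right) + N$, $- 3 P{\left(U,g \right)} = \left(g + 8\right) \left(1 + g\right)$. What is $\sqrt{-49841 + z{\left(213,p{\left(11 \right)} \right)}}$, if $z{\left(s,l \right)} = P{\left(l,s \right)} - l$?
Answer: $\frac{5 i \sqrt{23622}}{3} \approx 256.16 i$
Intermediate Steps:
$P{\left(U,g \right)} = - \frac{\left(1 + g\right) \left(8 + g\right)}{3}$ ($P{\left(U,g \right)} = - \frac{\left(g + 8\right) \left(1 + g\right)}{3} = - \frac{\left(8 + g\right) \left(1 + g\right)}{3} = - \frac{\left(1 + g\right) \left(8 + g\right)}{3}$)
$p{\left(N \right)} = N$ ($p{\left(N \right)} = 0 + N = N$)
$z{\left(s,l \right)} = - \frac{8}{3} - l - 3 s - \frac{s^{2}}{3}$ ($z{\left(s,l \right)} = \left(- \frac{8}{3} - 3 s - \frac{s^{2}}{3}\right) - l = - \frac{8}{3} - l - 3 s - \frac{s^{2}}{3}$)
$\sqrt{-49841 + z{\left(213,p{\left(11 \right)} \right)}} = \sqrt{-49841 - \left(\frac{1958}{3} + 15123\right)} = \sqrt{-49841 - \frac{47327}{3}} = \sqrt{- \frac{196850}{3}} = \frac{5 i \sqrt{23622}}{3}$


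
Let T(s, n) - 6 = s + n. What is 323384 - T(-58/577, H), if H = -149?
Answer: 186675137/577 ≈ 3.2353e+5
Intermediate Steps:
T(s, n) = 6 + n + s (T(s, n) = 6 + (s + n) = 6 + (n + s) = 6 + n + s)
323384 - T(-58/577, H) = 323384 - (6 - 149 - 58/577) = 323384 - 1*(-82569/577) = 323384 + 82569/577 = 186675137/577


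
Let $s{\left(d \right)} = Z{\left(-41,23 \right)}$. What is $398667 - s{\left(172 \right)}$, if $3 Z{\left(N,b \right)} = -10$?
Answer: $\frac{1196011}{3} \approx 3.9867 \cdot 10^{5}$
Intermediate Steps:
$Z{\left(N,b \right)} = - \frac{10}{3}$ ($Z{\left(N,b \right)} = \frac{1}{3} \left(-10\right) = - \frac{10}{3}$)
$s{\left(d \right)} = - \frac{10}{3}$
$398667 - s{\left(172 \right)} = 398667 - - \frac{10}{3} = 398667 + \frac{10}{3} = \frac{1196011}{3}$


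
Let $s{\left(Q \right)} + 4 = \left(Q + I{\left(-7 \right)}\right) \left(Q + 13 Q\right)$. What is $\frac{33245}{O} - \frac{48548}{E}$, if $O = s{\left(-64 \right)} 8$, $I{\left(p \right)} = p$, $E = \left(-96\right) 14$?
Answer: $\frac{128909189}{3562272} \approx 36.187$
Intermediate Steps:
$E = -1344$
$s{\left(Q \right)} = -4 + 14 Q \left(-7 + Q\right)$ ($s{\left(Q \right)} = -4 + \left(Q - 7\right) \left(Q + 13 Q\right) = -4 + \left(-7 + Q\right) 14 Q = -4 + 14 Q \left(-7 + Q\right)$)
$O = 508896$ ($O = \left(-4 - -6272 + 14 \left(-64\right)^{2}\right) 8 = \left(-4 + 6272 + 14 \cdot 4096\right) 8 = \left(-4 + 6272 + 57344\right) 8 = 63612 \cdot 8 = 508896$)
$\frac{33245}{O} - \frac{48548}{E} = \frac{33245}{508896} - \frac{48548}{-1344} = 33245 \cdot \frac{1}{508896} - - \frac{12137}{336} = \frac{33245}{508896} + \frac{12137}{336} = \frac{128909189}{3562272}$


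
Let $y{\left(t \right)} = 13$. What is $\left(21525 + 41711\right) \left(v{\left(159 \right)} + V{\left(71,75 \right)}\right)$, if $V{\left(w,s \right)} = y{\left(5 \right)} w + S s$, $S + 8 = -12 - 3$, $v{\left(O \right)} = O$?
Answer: $-40660748$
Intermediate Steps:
$S = -23$ ($S = -8 - 15 = -23$)
$V{\left(w,s \right)} = - 23 s + 13 w$ ($V{\left(w,s \right)} = 13 w - 23 s = - 23 s + 13 w$)
$\left(21525 + 41711\right) \left(v{\left(159 \right)} + V{\left(71,75 \right)}\right) = \left(21525 + 41711\right) \left(159 + \left(\left(-23\right) 75 + 13 \cdot 71\right)\right) = 63236 \left(159 + \left(-1725 + 923\right)\right) = 63236 \left(159 - 802\right) = 63236 \left(-643\right) = -40660748$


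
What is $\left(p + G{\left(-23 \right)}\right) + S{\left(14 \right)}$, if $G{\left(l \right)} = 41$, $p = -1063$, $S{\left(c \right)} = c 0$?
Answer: $-1022$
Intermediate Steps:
$S{\left(c \right)} = 0$
$\left(p + G{\left(-23 \right)}\right) + S{\left(14 \right)} = \left(-1063 + 41\right) + 0 = -1022 + 0 = -1022$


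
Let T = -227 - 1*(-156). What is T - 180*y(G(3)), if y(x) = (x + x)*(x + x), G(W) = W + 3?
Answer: -25991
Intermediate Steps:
T = -71 (T = -227 + 156 = -71)
G(W) = 3 + W
y(x) = 4*x² (y(x) = (2*x)*(2*x) = 4*x²)
T - 180*y(G(3)) = -71 - 720*(3 + 3)² = -71 - 720*6² = -71 - 720*36 = -71 - 180*144 = -71 - 25920 = -25991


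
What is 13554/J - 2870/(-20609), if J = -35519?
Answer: -177394856/732011071 ≈ -0.24234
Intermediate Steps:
13554/J - 2870/(-20609) = 13554/(-35519) - 2870/(-20609) = 13554*(-1/35519) - 2870*(-1/20609) = -13554/35519 + 2870/20609 = -177394856/732011071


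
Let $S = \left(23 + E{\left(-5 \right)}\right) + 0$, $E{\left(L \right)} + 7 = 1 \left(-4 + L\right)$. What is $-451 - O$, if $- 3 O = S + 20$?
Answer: $-442$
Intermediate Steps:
$E{\left(L \right)} = -11 + L$ ($E{\left(L \right)} = -7 + 1 \left(-4 + L\right) = -7 + \left(-4 + L\right) = -11 + L$)
$S = 7$ ($S = \left(23 - 16\right) + 0 = 7 + 0 = 7$)
$O = -9$ ($O = - \frac{7 + 20}{3} = \left(- \frac{1}{3}\right) 27 = -9$)
$-451 - O = -451 - -9 = -451 + 9 = -442$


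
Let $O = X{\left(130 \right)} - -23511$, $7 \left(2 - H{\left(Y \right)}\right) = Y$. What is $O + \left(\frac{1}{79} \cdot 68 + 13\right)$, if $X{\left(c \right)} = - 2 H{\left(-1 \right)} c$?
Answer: $\frac{12701148}{553} \approx 22968.0$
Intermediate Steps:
$H{\left(Y \right)} = 2 - \frac{Y}{7}$
$X{\left(c \right)} = - \frac{30 c}{7}$ ($X{\left(c \right)} = - 2 \left(2 - - \frac{1}{7}\right) c = - 2 \left(2 + \frac{1}{7}\right) c = \left(-2\right) \frac{15}{7} c = - \frac{30 c}{7}$)
$O = \frac{160677}{7}$ ($O = \left(- \frac{30}{7}\right) 130 - -23511 = - \frac{3900}{7} + 23511 = \frac{160677}{7} \approx 22954.0$)
$O + \left(\frac{1}{79} \cdot 68 + 13\right) = \frac{160677}{7} + \left(\frac{1}{79} \cdot 68 + 13\right) = \frac{160677}{7} + \left(\frac{68}{79} + 13\right) = \frac{160677}{7} + \frac{1095}{79} = \frac{12701148}{553}$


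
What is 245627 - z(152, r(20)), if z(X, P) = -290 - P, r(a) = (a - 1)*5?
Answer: 246012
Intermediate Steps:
r(a) = -5 + 5*a (r(a) = (-1 + a)*5 = -5 + 5*a)
245627 - z(152, r(20)) = 245627 - (-290 - (-5 + 5*20)) = 245627 - (-290 - (-5 + 100)) = 245627 - (-290 - 1*95) = 245627 - (-290 - 95) = 245627 - 1*(-385) = 245627 + 385 = 246012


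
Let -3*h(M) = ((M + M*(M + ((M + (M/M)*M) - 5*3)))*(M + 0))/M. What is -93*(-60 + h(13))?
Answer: 15655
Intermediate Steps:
h(M) = -M/3 - M*(-15 + 3*M)/3 (h(M) = -(M + M*(M + ((M + (M/M)*M) - 5*3)))*(M + 0)/(3*M) = -(M + M*(M + ((M + 1*M) - 15)))*M/(3*M) = -(M + M*(M + ((M + M) - 15)))*M/(3*M) = -(M + M*(M + (2*M - 15)))*M/(3*M) = -(M + M*(M + (-15 + 2*M)))*M/(3*M) = -(M + M*(-15 + 3*M))*M/(3*M) = -M*(M + M*(-15 + 3*M))/(3*M) = -(M + M*(-15 + 3*M))/3 = -M/3 - M*(-15 + 3*M)/3)
-93*(-60 + h(13)) = -93*(-60 + (⅓)*13*(14 - 3*13)) = -93*(-60 + (⅓)*13*(14 - 39)) = -93*(-60 + (⅓)*13*(-25)) = -93*(-60 - 325/3) = -93*(-505/3) = 15655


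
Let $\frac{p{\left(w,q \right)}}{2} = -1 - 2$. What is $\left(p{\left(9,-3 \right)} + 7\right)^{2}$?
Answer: $1$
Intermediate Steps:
$p{\left(w,q \right)} = -6$ ($p{\left(w,q \right)} = 2 \left(-1 - 2\right) = 2 \left(-3\right) = -6$)
$\left(p{\left(9,-3 \right)} + 7\right)^{2} = \left(-6 + 7\right)^{2} = 1^{2} = 1$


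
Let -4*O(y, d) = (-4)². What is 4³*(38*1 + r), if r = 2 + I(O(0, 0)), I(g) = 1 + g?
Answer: 2368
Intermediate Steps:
O(y, d) = -4 (O(y, d) = -¼*(-4)² = -¼*16 = -4)
r = -1 (r = 2 + (1 - 4) = 2 - 3 = -1)
4³*(38*1 + r) = 4³*(38*1 - 1) = 64*(38 - 1) = 64*37 = 2368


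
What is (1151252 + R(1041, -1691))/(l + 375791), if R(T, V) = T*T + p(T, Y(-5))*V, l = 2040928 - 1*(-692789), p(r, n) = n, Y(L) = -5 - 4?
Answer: 7706/10649 ≈ 0.72364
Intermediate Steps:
Y(L) = -9
l = 2733717 (l = 2040928 + 692789 = 2733717)
R(T, V) = T² - 9*V (R(T, V) = T*T - 9*V = T² - 9*V)
(1151252 + R(1041, -1691))/(l + 375791) = (1151252 + (1041² - 9*(-1691)))/(2733717 + 375791) = (1151252 + (1083681 + 15219))/3109508 = (1151252 + 1098900)*(1/3109508) = 2250152*(1/3109508) = 7706/10649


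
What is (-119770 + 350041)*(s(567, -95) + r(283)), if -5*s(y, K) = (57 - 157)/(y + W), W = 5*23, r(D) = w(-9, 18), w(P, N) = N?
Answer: 1415706108/341 ≈ 4.1516e+6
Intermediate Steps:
r(D) = 18
W = 115
s(y, K) = 20/(115 + y) (s(y, K) = -(57 - 157)/(5*(y + 115)) = -(-20)/(115 + y) = 20/(115 + y))
(-119770 + 350041)*(s(567, -95) + r(283)) = (-119770 + 350041)*(20/(115 + 567) + 18) = 230271*(20/682 + 18) = 230271*(20*(1/682) + 18) = 230271*(10/341 + 18) = 230271*(6148/341) = 1415706108/341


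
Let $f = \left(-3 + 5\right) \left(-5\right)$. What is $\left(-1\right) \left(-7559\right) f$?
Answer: $-75590$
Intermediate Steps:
$f = -10$ ($f = 2 \left(-5\right) = -10$)
$\left(-1\right) \left(-7559\right) f = \left(-1\right) \left(-7559\right) \left(-10\right) = 7559 \left(-10\right) = -75590$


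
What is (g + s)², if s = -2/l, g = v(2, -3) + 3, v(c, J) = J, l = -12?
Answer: 1/36 ≈ 0.027778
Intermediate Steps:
g = 0 (g = -3 + 3 = 0)
s = ⅙ (s = -2/(-12) = -2*(-1/12) = ⅙ ≈ 0.16667)
(g + s)² = (0 + ⅙)² = (⅙)² = 1/36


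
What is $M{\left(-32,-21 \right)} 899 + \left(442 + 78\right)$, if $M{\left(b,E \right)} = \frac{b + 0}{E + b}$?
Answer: $\frac{56328}{53} \approx 1062.8$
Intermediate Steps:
$M{\left(b,E \right)} = \frac{b}{E + b}$
$M{\left(-32,-21 \right)} 899 + \left(442 + 78\right) = - \frac{32}{-21 - 32} \cdot 899 + \left(442 + 78\right) = - \frac{32}{-53} \cdot 899 + 520 = \left(-32\right) \left(- \frac{1}{53}\right) 899 + 520 = \frac{32}{53} \cdot 899 + 520 = \frac{28768}{53} + 520 = \frac{56328}{53}$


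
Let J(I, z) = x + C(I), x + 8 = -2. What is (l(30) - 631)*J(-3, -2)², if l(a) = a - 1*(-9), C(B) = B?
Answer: -100048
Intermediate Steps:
x = -10 (x = -8 - 2 = -10)
J(I, z) = -10 + I
l(a) = 9 + a (l(a) = a + 9 = 9 + a)
(l(30) - 631)*J(-3, -2)² = ((9 + 30) - 631)*(-10 - 3)² = (39 - 631)*(-13)² = -592*169 = -100048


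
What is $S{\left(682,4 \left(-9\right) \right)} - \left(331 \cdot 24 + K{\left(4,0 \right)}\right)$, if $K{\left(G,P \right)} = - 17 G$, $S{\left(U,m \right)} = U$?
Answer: $-7194$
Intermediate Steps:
$S{\left(682,4 \left(-9\right) \right)} - \left(331 \cdot 24 + K{\left(4,0 \right)}\right) = 682 - \left(331 \cdot 24 - 68\right) = 682 - \left(7944 - 68\right) = 682 - 7876 = -7194$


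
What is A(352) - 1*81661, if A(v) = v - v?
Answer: -81661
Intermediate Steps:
A(v) = 0
A(352) - 1*81661 = 0 - 1*81661 = 0 - 81661 = -81661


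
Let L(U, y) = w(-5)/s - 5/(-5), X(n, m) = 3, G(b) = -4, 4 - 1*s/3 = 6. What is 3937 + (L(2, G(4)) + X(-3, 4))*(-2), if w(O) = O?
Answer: 11782/3 ≈ 3927.3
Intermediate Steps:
s = -6 (s = 12 - 3*6 = 12 - 18 = -6)
L(U, y) = 11/6 (L(U, y) = -5/(-6) - 5/(-5) = -5*(-1/6) - 5*(-1/5) = 5/6 + 1 = 11/6)
3937 + (L(2, G(4)) + X(-3, 4))*(-2) = 3937 + (11/6 + 3)*(-2) = 3937 + (29/6)*(-2) = 3937 - 29/3 = 11782/3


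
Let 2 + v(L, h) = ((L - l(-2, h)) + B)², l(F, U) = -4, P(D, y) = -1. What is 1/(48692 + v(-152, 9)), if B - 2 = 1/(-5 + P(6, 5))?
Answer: 36/2521969 ≈ 1.4275e-5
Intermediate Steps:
B = 11/6 (B = 2 + 1/(-5 - 1) = 2 + 1/(-6) = 2 - ⅙ = 11/6 ≈ 1.8333)
v(L, h) = -2 + (35/6 + L)² (v(L, h) = -2 + ((L - 1*(-4)) + 11/6)² = -2 + ((L + 4) + 11/6)² = -2 + ((4 + L) + 11/6)² = -2 + (35/6 + L)²)
1/(48692 + v(-152, 9)) = 1/(48692 + (-2 + (35 + 6*(-152))²/36)) = 1/(48692 + (-2 + (35 - 912)²/36)) = 1/(48692 + (-2 + (1/36)*(-877)²)) = 1/(48692 + (-2 + (1/36)*769129)) = 1/(48692 + (-2 + 769129/36)) = 1/(48692 + 769057/36) = 1/(2521969/36) = 36/2521969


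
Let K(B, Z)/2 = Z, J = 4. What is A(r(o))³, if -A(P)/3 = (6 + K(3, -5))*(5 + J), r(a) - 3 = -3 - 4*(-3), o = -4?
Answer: 1259712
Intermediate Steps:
r(a) = 12 (r(a) = 3 + (-3 - 4*(-3)) = 3 + (-3 + 12) = 3 + 9 = 12)
K(B, Z) = 2*Z
A(P) = 108 (A(P) = -3*(6 + 2*(-5))*(5 + 4) = -3*(6 - 10)*9 = -(-12)*9 = -3*(-36) = 108)
A(r(o))³ = 108³ = 1259712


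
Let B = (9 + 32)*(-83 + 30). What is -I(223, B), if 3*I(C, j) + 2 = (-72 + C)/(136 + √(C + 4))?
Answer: 5334/18269 + 151*√227/54807 ≈ 0.33348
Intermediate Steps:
B = -2173 (B = 41*(-53) = -2173)
I(C, j) = -⅔ + (-72 + C)/(3*(136 + √(4 + C))) (I(C, j) = -⅔ + ((-72 + C)/(136 + √(C + 4)))/3 = -⅔ + ((-72 + C)/(136 + √(4 + C)))/3 = -⅔ + (-72 + C)/(3*(136 + √(4 + C))))
-I(223, B) = -(-344 + 223 - 2*√(4 + 223))/(3*(136 + √(4 + 223))) = -(-344 + 223 - 2*√227)/(3*(136 + √227)) = -(-121 - 2*√227)/(3*(136 + √227))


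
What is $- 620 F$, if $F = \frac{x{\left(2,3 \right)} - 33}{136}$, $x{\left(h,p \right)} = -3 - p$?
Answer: $\frac{6045}{34} \approx 177.79$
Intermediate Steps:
$F = - \frac{39}{136}$ ($F = \frac{\left(-3 - 3\right) - 33}{136} = \left(\left(-3 - 3\right) - 33\right) \frac{1}{136} = \left(-6 - 33\right) \frac{1}{136} = \left(-39\right) \frac{1}{136} = - \frac{39}{136} \approx -0.28676$)
$- 620 F = \left(-620\right) \left(- \frac{39}{136}\right) = \frac{6045}{34}$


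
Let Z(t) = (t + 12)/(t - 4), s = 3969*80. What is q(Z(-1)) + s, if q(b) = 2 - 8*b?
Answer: 1587698/5 ≈ 3.1754e+5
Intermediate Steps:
s = 317520
Z(t) = (12 + t)/(-4 + t)
q(Z(-1)) + s = (2 - 8*(12 - 1)/(-4 - 1)) + 317520 = (2 - 8*11/(-5)) + 317520 = (2 - (-8)*11/5) + 317520 = (2 - 8*(-11/5)) + 317520 = (2 + 88/5) + 317520 = 98/5 + 317520 = 1587698/5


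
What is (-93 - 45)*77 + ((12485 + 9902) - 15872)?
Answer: -4111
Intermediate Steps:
(-93 - 45)*77 + ((12485 + 9902) - 15872) = -138*77 + (22387 - 15872) = -10626 + 6515 = -4111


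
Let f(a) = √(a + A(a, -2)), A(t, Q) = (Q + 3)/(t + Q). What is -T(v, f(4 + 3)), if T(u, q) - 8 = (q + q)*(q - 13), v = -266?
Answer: -112/5 + 156*√5/5 ≈ 47.365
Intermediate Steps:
A(t, Q) = (3 + Q)/(Q + t)
f(a) = √(a + 1/(-2 + a)) (f(a) = √(a + (3 - 2)/(-2 + a)) = √(a + 1/(-2 + a)))
T(u, q) = 8 + 2*q*(-13 + q) (T(u, q) = 8 + (q + q)*(q - 13) = 8 + (2*q)*(-13 + q) = 8 + 2*q*(-13 + q))
-T(v, f(4 + 3)) = -(8 - 26*√(1 + (4 + 3)*(-2 + (4 + 3)))/√(-2 + (4 + 3)) + 2*(√((1 + (4 + 3)*(-2 + (4 + 3)))/(-2 + (4 + 3))))²) = -(8 - 26*√(1 + 7*(-2 + 7))/√(-2 + 7) + 2*(√((1 + 7*(-2 + 7))/(-2 + 7)))²) = -(8 - 26*√5*√(1 + 7*5)/5 + 2*(√((1 + 7*5)/5))²) = -(8 - 26*√5*√(1 + 35)/5 + 2*(√((1 + 35)/5))²) = -(8 - 26*6*√5/5 + 2*(√((⅕)*36))²) = -(8 - 156*√5/5 + 2*(√(36/5))²) = -(8 - 156*√5/5 + 2*(6*√5/5)²) = -(8 - 156*√5/5 + 2*(36/5)) = -(8 - 156*√5/5 + 72/5) = -(112/5 - 156*√5/5) = -112/5 + 156*√5/5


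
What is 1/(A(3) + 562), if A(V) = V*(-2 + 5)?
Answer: 1/571 ≈ 0.0017513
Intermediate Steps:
A(V) = 3*V (A(V) = V*3 = 3*V)
1/(A(3) + 562) = 1/(3*3 + 562) = 1/(9 + 562) = 1/571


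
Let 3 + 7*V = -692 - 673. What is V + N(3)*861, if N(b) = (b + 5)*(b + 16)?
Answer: 914736/7 ≈ 1.3068e+5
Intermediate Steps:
V = -1368/7 (V = -3/7 + (-692 - 673)/7 = -3/7 + (1/7)*(-1365) = -3/7 - 195 = -1368/7 ≈ -195.43)
N(b) = (5 + b)*(16 + b)
V + N(3)*861 = -1368/7 + (80 + 3**2 + 21*3)*861 = -1368/7 + (80 + 9 + 63)*861 = -1368/7 + 152*861 = -1368/7 + 130872 = 914736/7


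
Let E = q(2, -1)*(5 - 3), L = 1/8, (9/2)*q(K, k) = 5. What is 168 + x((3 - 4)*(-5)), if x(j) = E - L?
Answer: 12247/72 ≈ 170.10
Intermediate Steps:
q(K, k) = 10/9 (q(K, k) = (2/9)*5 = 10/9)
L = ⅛ ≈ 0.12500
E = 20/9 (E = 10*(5 - 3)/9 = (10/9)*2 = 20/9 ≈ 2.2222)
x(j) = 151/72 (x(j) = 20/9 - 1*⅛ = 20/9 - ⅛ = 151/72)
168 + x((3 - 4)*(-5)) = 168 + 151/72 = 12247/72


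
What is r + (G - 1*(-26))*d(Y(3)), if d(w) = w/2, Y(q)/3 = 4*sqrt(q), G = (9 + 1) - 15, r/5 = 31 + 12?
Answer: 215 + 126*sqrt(3) ≈ 433.24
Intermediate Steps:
r = 215 (r = 5*(31 + 12) = 5*43 = 215)
G = -5 (G = 10 - 15 = -5)
Y(q) = 12*sqrt(q) (Y(q) = 3*(4*sqrt(q)) = 12*sqrt(q))
d(w) = w/2 (d(w) = w*(1/2) = w/2)
r + (G - 1*(-26))*d(Y(3)) = 215 + (-5 - 1*(-26))*((12*sqrt(3))/2) = 215 + (-5 + 26)*(6*sqrt(3)) = 215 + 21*(6*sqrt(3)) = 215 + 126*sqrt(3)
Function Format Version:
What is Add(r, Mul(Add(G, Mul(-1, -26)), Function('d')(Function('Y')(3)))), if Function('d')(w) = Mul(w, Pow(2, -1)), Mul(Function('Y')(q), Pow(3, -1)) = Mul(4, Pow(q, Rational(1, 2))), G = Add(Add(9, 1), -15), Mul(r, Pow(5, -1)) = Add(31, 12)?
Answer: Add(215, Mul(126, Pow(3, Rational(1, 2)))) ≈ 433.24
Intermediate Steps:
r = 215 (r = Mul(5, Add(31, 12)) = Mul(5, 43) = 215)
G = -5 (G = Add(10, -15) = -5)
Function('Y')(q) = Mul(12, Pow(q, Rational(1, 2))) (Function('Y')(q) = Mul(3, Mul(4, Pow(q, Rational(1, 2)))) = Mul(12, Pow(q, Rational(1, 2))))
Function('d')(w) = Mul(Rational(1, 2), w) (Function('d')(w) = Mul(w, Rational(1, 2)) = Mul(Rational(1, 2), w))
Add(r, Mul(Add(G, Mul(-1, -26)), Function('d')(Function('Y')(3)))) = Add(215, Mul(Add(-5, Mul(-1, -26)), Mul(Rational(1, 2), Mul(12, Pow(3, Rational(1, 2)))))) = Add(215, Mul(Add(-5, 26), Mul(6, Pow(3, Rational(1, 2))))) = Add(215, Mul(21, Mul(6, Pow(3, Rational(1, 2))))) = Add(215, Mul(126, Pow(3, Rational(1, 2))))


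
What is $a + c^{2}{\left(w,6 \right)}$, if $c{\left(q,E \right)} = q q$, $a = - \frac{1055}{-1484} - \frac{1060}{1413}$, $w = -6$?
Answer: $\frac{2717489707}{2096892} \approx 1296.0$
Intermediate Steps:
$a = - \frac{82325}{2096892}$ ($a = \left(-1055\right) \left(- \frac{1}{1484}\right) - \frac{1060}{1413} = \frac{1055}{1484} - \frac{1060}{1413} = - \frac{82325}{2096892} \approx -0.039261$)
$c{\left(q,E \right)} = q^{2}$
$a + c^{2}{\left(w,6 \right)} = - \frac{82325}{2096892} + \left(\left(-6\right)^{2}\right)^{2} = - \frac{82325}{2096892} + 36^{2} = - \frac{82325}{2096892} + 1296 = \frac{2717489707}{2096892}$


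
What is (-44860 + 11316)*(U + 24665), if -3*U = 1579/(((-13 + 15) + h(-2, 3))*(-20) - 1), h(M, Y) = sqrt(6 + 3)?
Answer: -250743882256/303 ≈ -8.2754e+8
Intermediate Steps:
h(M, Y) = 3 (h(M, Y) = sqrt(9) = 3)
U = 1579/303 (U = -1579/(3*(((-13 + 15) + 3)*(-20) - 1)) = -1579/(3*((2 + 3)*(-20) - 1)) = -1579/(3*(5*(-20) - 1)) = -1579/(3*(-100 - 1)) = -1579/(3*(-101)) = -1579*(-1)/(3*101) = -1/3*(-1579/101) = 1579/303 ≈ 5.2112)
(-44860 + 11316)*(U + 24665) = (-44860 + 11316)*(1579/303 + 24665) = -33544*7475074/303 = -250743882256/303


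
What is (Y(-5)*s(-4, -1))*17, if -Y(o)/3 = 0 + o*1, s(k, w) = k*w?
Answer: 1020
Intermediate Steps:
Y(o) = -3*o (Y(o) = -3*(0 + o*1) = -3*(0 + o) = -3*o)
(Y(-5)*s(-4, -1))*17 = ((-3*(-5))*(-4*(-1)))*17 = (15*4)*17 = 60*17 = 1020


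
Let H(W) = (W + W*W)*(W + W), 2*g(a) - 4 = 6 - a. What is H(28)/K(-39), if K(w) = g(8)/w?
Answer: -1773408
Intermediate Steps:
g(a) = 5 - a/2 (g(a) = 2 + (6 - a)/2 = 2 + (3 - a/2) = 5 - a/2)
H(W) = 2*W*(W + W²) (H(W) = (W + W²)*(2*W) = 2*W*(W + W²))
K(w) = 1/w (K(w) = (5 - ½*8)/w = (5 - 4)/w = 1/w)
H(28)/K(-39) = (2*28²*(1 + 28))/(1/(-39)) = (2*784*29)/(-1/39) = 45472*(-39) = -1773408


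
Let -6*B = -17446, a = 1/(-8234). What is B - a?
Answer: 71825185/24702 ≈ 2907.7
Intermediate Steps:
a = -1/8234 ≈ -0.00012145
B = 8723/3 (B = -⅙*(-17446) = 8723/3 ≈ 2907.7)
B - a = 8723/3 - 1*(-1/8234) = 8723/3 + 1/8234 = 71825185/24702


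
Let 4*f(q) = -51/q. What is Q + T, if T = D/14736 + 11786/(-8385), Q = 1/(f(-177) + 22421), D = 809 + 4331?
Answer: -19192116337343/18161367892980 ≈ -1.0568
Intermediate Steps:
D = 5140
f(q) = -51/(4*q) (f(q) = (-51/q)/4 = -51/(4*q))
Q = 236/5291373 (Q = 1/(-51/4/(-177) + 22421) = 1/(-51/4*(-1/177) + 22421) = 1/(17/236 + 22421) = 1/(5291373/236) = 236/5291373 ≈ 4.4601e-5)
T = -3627211/3432260 (T = 5140/14736 + 11786/(-8385) = 5140*(1/14736) + 11786*(-1/8385) = 1285/3684 - 11786/8385 = -3627211/3432260 ≈ -1.0568)
Q + T = 236/5291373 - 3627211/3432260 = -19192116337343/18161367892980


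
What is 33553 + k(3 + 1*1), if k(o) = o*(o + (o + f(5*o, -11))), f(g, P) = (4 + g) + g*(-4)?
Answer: 33361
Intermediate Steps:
f(g, P) = 4 - 3*g (f(g, P) = (4 + g) - 4*g = 4 - 3*g)
k(o) = o*(4 - 13*o) (k(o) = o*(o + (o + (4 - 15*o))) = o*(o + (4 - 14*o)) = o*(4 - 13*o))
33553 + k(3 + 1*1) = 33553 + (3 + 1*1)*(4 - 13*(3 + 1*1)) = 33553 + (3 + 1)*(4 - 13*(3 + 1)) = 33553 + 4*(4 - 13*4) = 33553 + 4*(4 - 52) = 33553 + 4*(-48) = 33553 - 192 = 33361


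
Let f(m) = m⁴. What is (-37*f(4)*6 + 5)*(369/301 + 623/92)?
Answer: -12585532517/27692 ≈ -4.5448e+5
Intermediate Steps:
(-37*f(4)*6 + 5)*(369/301 + 623/92) = (-37*4⁴*6 + 5)*(369/301 + 623/92) = (-9472*6 + 5)*(369*(1/301) + 623*(1/92)) = (-37*1536 + 5)*(369/301 + 623/92) = (-56832 + 5)*(221471/27692) = -56827*221471/27692 = -12585532517/27692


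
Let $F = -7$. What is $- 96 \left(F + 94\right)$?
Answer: $-8352$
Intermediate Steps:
$- 96 \left(F + 94\right) = - 96 \left(-7 + 94\right) = \left(-96\right) 87 = -8352$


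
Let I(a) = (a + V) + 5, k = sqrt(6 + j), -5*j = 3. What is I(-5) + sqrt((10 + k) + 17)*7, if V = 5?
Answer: 5 + 7*sqrt(675 + 15*sqrt(15))/5 ≈ 42.906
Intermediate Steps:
j = -3/5 (j = -1/5*3 = -3/5 ≈ -0.60000)
k = 3*sqrt(15)/5 (k = sqrt(6 - 3/5) = sqrt(27/5) = 3*sqrt(15)/5 ≈ 2.3238)
I(a) = 10 + a (I(a) = (a + 5) + 5 = (5 + a) + 5 = 10 + a)
I(-5) + sqrt((10 + k) + 17)*7 = (10 - 5) + sqrt((10 + 3*sqrt(15)/5) + 17)*7 = 5 + sqrt(27 + 3*sqrt(15)/5)*7 = 5 + 7*sqrt(27 + 3*sqrt(15)/5)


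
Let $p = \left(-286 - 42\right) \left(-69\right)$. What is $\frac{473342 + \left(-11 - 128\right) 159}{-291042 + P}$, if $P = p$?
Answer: $- \frac{451241}{268410} \approx -1.6812$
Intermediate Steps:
$p = 22632$ ($p = \left(-328\right) \left(-69\right) = 22632$)
$P = 22632$
$\frac{473342 + \left(-11 - 128\right) 159}{-291042 + P} = \frac{473342 + \left(-11 - 128\right) 159}{-291042 + 22632} = \frac{473342 - 22101}{-268410} = \left(473342 - 22101\right) \left(- \frac{1}{268410}\right) = 451241 \left(- \frac{1}{268410}\right) = - \frac{451241}{268410}$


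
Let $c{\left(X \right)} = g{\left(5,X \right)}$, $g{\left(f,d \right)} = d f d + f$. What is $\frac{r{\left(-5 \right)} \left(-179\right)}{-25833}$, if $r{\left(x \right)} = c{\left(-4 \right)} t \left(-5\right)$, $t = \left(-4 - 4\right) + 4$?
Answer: $\frac{304300}{25833} \approx 11.78$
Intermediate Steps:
$g{\left(f,d \right)} = f + f d^{2}$ ($g{\left(f,d \right)} = f d^{2} + f = f + f d^{2}$)
$c{\left(X \right)} = 5 + 5 X^{2}$ ($c{\left(X \right)} = 5 \left(1 + X^{2}\right) = 5 + 5 X^{2}$)
$t = -4$ ($t = -8 + 4 = -4$)
$r{\left(x \right)} = 1700$ ($r{\left(x \right)} = \left(5 + 5 \left(-4\right)^{2}\right) \left(-4\right) \left(-5\right) = \left(5 + 5 \cdot 16\right) \left(-4\right) \left(-5\right) = \left(5 + 80\right) \left(-4\right) \left(-5\right) = 85 \left(-4\right) \left(-5\right) = \left(-340\right) \left(-5\right) = 1700$)
$\frac{r{\left(-5 \right)} \left(-179\right)}{-25833} = \frac{1700 \left(-179\right)}{-25833} = \left(-304300\right) \left(- \frac{1}{25833}\right) = \frac{304300}{25833}$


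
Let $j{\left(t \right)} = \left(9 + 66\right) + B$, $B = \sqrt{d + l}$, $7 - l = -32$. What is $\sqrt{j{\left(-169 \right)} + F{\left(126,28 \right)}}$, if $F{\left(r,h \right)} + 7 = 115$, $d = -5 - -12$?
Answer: $\sqrt{183 + \sqrt{46}} \approx 13.776$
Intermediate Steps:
$d = 7$ ($d = -5 + 12 = 7$)
$F{\left(r,h \right)} = 108$ ($F{\left(r,h \right)} = -7 + 115 = 108$)
$l = 39$ ($l = 7 - -32 = 7 + 32 = 39$)
$B = \sqrt{46}$ ($B = \sqrt{7 + 39} = \sqrt{46} \approx 6.7823$)
$j{\left(t \right)} = 75 + \sqrt{46}$ ($j{\left(t \right)} = \left(9 + 66\right) + \sqrt{46} = 75 + \sqrt{46}$)
$\sqrt{j{\left(-169 \right)} + F{\left(126,28 \right)}} = \sqrt{\left(75 + \sqrt{46}\right) + 108} = \sqrt{183 + \sqrt{46}}$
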